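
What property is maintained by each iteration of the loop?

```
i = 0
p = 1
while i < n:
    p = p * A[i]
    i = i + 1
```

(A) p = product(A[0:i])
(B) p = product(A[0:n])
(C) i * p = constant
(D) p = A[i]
A

A loop invariant must hold before the first iteration and be re-established by every execution of the body.

(A) p = product(A[0:i]): Initially i = 0 and p = 1 = product of the empty slice A[0:0]. If p = product(A[0:i]) holds at the top of an iteration, the body sets p to product(A[0:i]) * A[i] = product(A[0:i+1]) and then i to i+1, so the property is restored. At exit i = n, giving p = product(A[0:n]).

The other options fail:
(B) p = product(A[0:n]): false before the loop (p = 1, not the full product) -- it only becomes true at exit.
(C) i * p = constant: initially i * p = 0, but after one iteration it is 1 * A[0], which is nonzero in general.
(D) p = A[i]: after the first iteration p = A[0] but i = 1; in general p is a product of several elements, not a single one.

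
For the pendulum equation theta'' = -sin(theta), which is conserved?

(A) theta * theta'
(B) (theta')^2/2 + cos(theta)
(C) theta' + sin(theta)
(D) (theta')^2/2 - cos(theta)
D

A first integral I satisfies dI/dt = 0 along every solution. Differentiate each option and use the equation of motion:
(A) d/dt[theta * theta'] = (theta')^2 + theta theta'' = (theta')^2 - theta sin(theta), not identically 0
(B) d/dt[(theta')^2/2 + cos(theta)] = theta' theta'' - sin(theta) theta' = -2 theta' sin(theta), not identically 0
(C) d/dt[theta' + sin(theta)] = theta'' + cos(theta) theta' = -sin(theta) + theta' cos(theta), not identically 0
(D) d/dt[(theta')^2/2 - cos(theta)] = theta' theta'' + sin(theta) theta' = theta'(-sin(theta)) + theta' sin(theta) = 0

Only (D) has zero time-derivative. This is the total energy: kinetic (theta')^2/2 plus potential -cos(theta).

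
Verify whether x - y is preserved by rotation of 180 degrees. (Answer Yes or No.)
No

Applying rotation by 180 degrees: x' = x*cos(180 degrees) - y*sin(180 degrees) = -x, y' = x*sin(180 degrees) + y*cos(180 degrees) = -y

Substituting into x - y:
(-x) - (-y)
= -x + y

This differs from the original expression x - y, so it is NOT invariant.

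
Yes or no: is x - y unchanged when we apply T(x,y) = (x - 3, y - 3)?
Yes

Substitute T(x,y) = (x - 3, y - 3) into the expression and compare with the original.

Original: x - y
After applying T: (x - 3) - (y - 3) = x - y

This is identical to the original x - y, so the expression is invariant.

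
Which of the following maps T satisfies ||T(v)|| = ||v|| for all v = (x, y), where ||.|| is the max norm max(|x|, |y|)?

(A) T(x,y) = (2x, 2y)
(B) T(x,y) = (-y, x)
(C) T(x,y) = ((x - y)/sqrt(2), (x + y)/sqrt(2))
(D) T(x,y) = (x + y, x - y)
B

A transformation preserves a norm if ||T(v)|| = ||v|| for every v; a single vector where the norm changes rules an option out.

(A) T(x,y) = (2x, 2y): v = (1, 0) has norm max(|1|, |0|) = 1, but T(v) = (2, 0) has norm 2 -- not preserved.
(B) T(x,y) = (-y, x): preserves the norm -- it only permutes the coordinates and/or flips signs, which leaves max(|x|, |y|) unchanged.
(C) T(x,y) = ((x - y)/sqrt(2), (x + y)/sqrt(2)): v = (1, 0) has norm max(|1|, |0|) = 1, but T(v) = (sqrt(2)/2, sqrt(2)/2) has norm sqrt(2)/2 -- not preserved.
(D) T(x,y) = (x + y, x - y): v = (1, 1) has norm max(|1|, |1|) = 1, but T(v) = (2, 0) has norm 2 -- not preserved.

Therefore the answer is (B).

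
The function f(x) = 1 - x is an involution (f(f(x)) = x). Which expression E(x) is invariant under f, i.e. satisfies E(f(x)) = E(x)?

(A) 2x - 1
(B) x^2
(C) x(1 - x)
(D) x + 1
C

Replace x by f(x) = 1 - x in each option and simplify. As a quick numerical cross-check, also compare E(5) with E(f(5)) = E(-4).

(A) 2x - 1  ->  2(1 - x) - 1 = 1 - 2x; check: E(5) = 9 but E(-4) = -9.   [not invariant]
(B) x^2  ->  (1 - x)^2 = (x - 1)^2; check: E(5) = 25 but E(-4) = 16.   [not invariant]
(C) x(1 - x)  ->  (1 - x)(1 - (1 - x)), which simplifies back to x(1 - x); check: E(5) = -20, E(-4) = -20.   [invariant]
(D) x + 1  ->  (1 - x) + 1 = 2 - x; check: E(5) = 6 but E(-4) = -3.   [not invariant]

Only (C) is unchanged. E is symmetric under swapping x with f(x) = 1 - x, which is exactly what an involution does.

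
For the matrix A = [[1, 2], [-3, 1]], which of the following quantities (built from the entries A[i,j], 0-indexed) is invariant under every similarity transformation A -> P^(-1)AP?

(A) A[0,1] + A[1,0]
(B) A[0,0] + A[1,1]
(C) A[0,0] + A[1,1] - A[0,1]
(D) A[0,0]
B

A[0,0] + A[1,1] is the trace of A. By the cyclic property of the trace, tr(P^(-1)AP) = tr(APP^(-1)) = tr(A), so it is the same for every matrix similar to A.

The other combinations are not similarity invariants. For example, take P = [[1, 1], [0, 1]] (det P = 1), so P^(-1) = [[1, -1], [0, 1]] and
B = P^(-1)AP = [[4, 5], [-3, -2]].
Evaluating each option on A and on B:
(A) A[0,1] + A[1,0]: -1 for A, 2 for B -> changes
(B) A[0,0] + A[1,1]: 2 for A, 2 for B -> unchanged
(C) A[0,0] + A[1,1] - A[0,1]: 0 for A, -3 for B -> changes
(D) A[0,0]: 1 for A, 4 for B -> changes

Only (B) A[0,0] + A[1,1] = 2 survives (and it does so for every P, not just this one), so it is the invariant.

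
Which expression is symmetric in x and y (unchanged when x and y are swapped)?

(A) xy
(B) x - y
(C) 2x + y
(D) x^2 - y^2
A

A symmetric expression is unchanged when the variables are permuted; here the transformation to test is the swap (x, y) -> (y, x).
Substitute the transformed coordinates into each option and compare with the original:
(A) xy  ->  (y)(x) = xy   [equals xy: invariant]
(B) x - y  ->  (y) - (x) = -x + y   [differs from x - y: not invariant]
(C) 2x + y  ->  2(y) + (x) = x + 2y   [differs from 2x + y: not invariant]
(D) x^2 - y^2  ->  (y)^2 - (x)^2 = -x^2 + y^2   [differs from x^2 - y^2: not invariant]

Only option (A), xy, is unchanged by the transformation.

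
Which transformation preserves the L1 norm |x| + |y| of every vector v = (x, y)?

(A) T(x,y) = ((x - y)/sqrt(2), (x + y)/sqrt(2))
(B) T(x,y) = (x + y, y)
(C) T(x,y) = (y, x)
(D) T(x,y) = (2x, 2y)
C

A transformation preserves a norm if ||T(v)|| = ||v|| for every v; a single vector where the norm changes rules an option out.

(A) T(x,y) = ((x - y)/sqrt(2), (x + y)/sqrt(2)): v = (1, 0) has norm |1| + |0| = 1, but T(v) = (sqrt(2)/2, sqrt(2)/2) has norm sqrt(2) -- not preserved.
(B) T(x,y) = (x + y, y): v = (0, 1) has norm |0| + |1| = 1, but T(v) = (1, 1) has norm 2 -- not preserved.
(C) T(x,y) = (y, x): preserves the norm -- it only permutes the coordinates and/or flips signs, which leaves |x| + |y| unchanged.
(D) T(x,y) = (2x, 2y): v = (1, 0) has norm |1| + |0| = 1, but T(v) = (2, 0) has norm 2 -- not preserved.

Therefore the answer is (C).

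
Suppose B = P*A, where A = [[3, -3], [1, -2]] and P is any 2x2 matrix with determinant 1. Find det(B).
-3

By the multiplicative property of determinants, det(B) = det(P*A) = det(P) * det(A) = det(A),
so the determinant is invariant under multiplication by any determinant-1 matrix; we just need det(A).

det(A) = (3)(-2) - (-3)(1) = -6 - (-3) = -3

Therefore det(B) = 1 * (-3) = -3.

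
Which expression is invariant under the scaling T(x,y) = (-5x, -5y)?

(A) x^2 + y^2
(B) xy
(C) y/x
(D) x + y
C

Under the uniform scaling T(x,y) = (-5x, -5y):
Substitute the transformed coordinates into each option and compare with the original:
(A) x^2 + y^2  ->  (-5x)^2 + (-5y)^2 = 25x^2 + 25y^2   [differs from x^2 + y^2: not invariant]
(B) xy  ->  (-5x)(-5y) = 25xy   [differs from xy: not invariant]
(C) y/x  ->  (-5y)/(-5x) = y/x   [equals y/x: invariant]
(D) x + y  ->  (-5x) + (-5y) = -5x - 5y   [differs from x + y: not invariant]

Only option (C), y/x, is unchanged by the transformation.
The common factor -5 cancels in a ratio of coordinates, while sums, products and sums of squares pick up factors of -5 or 25.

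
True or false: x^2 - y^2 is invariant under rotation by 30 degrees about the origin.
False

Applying rotation by 30 degrees: x' = x*cos(30 degrees) - y*sin(30 degrees) = sqrt(3)x/2 - y/2, y' = x*sin(30 degrees) + y*cos(30 degrees) = x/2 + sqrt(3)y/2

Substituting into x^2 - y^2:
(sqrt(3)x/2 - y/2)^2 - (x/2 + sqrt(3)y/2)^2
= x^2/2 - sqrt(3)xy - y^2/2

This differs from the original expression x^2 - y^2, so it is NOT invariant.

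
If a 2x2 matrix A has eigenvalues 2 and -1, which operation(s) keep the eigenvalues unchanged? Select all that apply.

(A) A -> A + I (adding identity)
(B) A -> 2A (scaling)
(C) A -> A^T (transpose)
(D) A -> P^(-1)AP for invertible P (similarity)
C and D

Eigenvalues are preserved by:
1. Similarity transformations: A -> P^(-1)AP (same characteristic polynomial)
2. Transpose: A^T has the same eigenvalues as A

Eigenvalues are NOT preserved by:
- Adding identity: eigenvalues become 2+1, -1+1
- Scaling: eigenvalues become 4, -2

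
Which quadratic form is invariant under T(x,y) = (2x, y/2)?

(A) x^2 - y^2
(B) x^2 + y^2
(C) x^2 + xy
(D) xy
D

T multiplies x by 2 and divides y by 2.
Substitute the transformed coordinates into each option and compare with the original:
(A) x^2 - y^2  ->  (2x)^2 - (y/2)^2 = 4x^2 - y^2/4   [differs from x^2 - y^2: not invariant]
(B) x^2 + y^2  ->  (2x)^2 + (y/2)^2 = 4x^2 + y^2/4   [differs from x^2 + y^2: not invariant]
(C) x^2 + xy  ->  (2x)^2 + (2x)(y/2) = 4x^2 + xy   [differs from x^2 + xy: not invariant]
(D) xy  ->  (2x)(y/2) = xy   [equals xy: invariant]

Only option (D), xy, is unchanged by the transformation.
The factors 2 and 1/2 cancel only in the pure product xy.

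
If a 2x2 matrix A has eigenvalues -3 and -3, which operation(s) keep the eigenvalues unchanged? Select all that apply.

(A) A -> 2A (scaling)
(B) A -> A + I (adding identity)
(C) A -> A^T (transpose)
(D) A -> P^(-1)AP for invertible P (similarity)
C and D

Eigenvalues are preserved by:
1. Similarity transformations: A -> P^(-1)AP (same characteristic polynomial)
2. Transpose: A^T has the same eigenvalues as A

Eigenvalues are NOT preserved by:
- Adding identity: eigenvalues become -3+1, -3+1
- Scaling: eigenvalues become -6, -6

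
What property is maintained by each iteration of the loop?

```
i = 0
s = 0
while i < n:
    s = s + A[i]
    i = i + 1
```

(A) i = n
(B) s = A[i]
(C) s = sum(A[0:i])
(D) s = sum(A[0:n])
C

A loop invariant must hold before the first iteration and be re-established by every execution of the body.

(C) s = sum(A[0:i]): Initially i = 0 and s = 0 = sum of the empty slice A[0:0]. If s = sum(A[0:i]) holds at the top of an iteration, the body sets s to sum(A[0:i]) + A[i] = sum(A[0:i+1]) and then i to i+1, so s = sum(A[0:i]) holds again. At exit i = n, giving s = sum(A[0:n]).

The other options fail:
(A) i = n: false initially (i = 0); it is the exit condition, not an invariant.
(B) s = A[i]: after the first iteration s = A[0] but i = 1, so s = A[i] compares s with the wrong element (and fails in general).
(D) s = sum(A[0:n]): false before the loop (s = 0, not the full sum) -- it only becomes true at exit.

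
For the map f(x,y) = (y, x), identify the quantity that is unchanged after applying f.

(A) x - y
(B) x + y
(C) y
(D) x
B

For f(x,y) = (y, x):
After applying f: x' = y, y' = x. So x' + y' = y + x = x + y.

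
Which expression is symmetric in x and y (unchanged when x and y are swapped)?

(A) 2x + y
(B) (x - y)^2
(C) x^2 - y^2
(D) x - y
B

A symmetric expression is unchanged when the variables are permuted; here the transformation to test is the swap (x, y) -> (y, x).
Substitute the transformed coordinates into each option and compare with the original:
(A) 2x + y  ->  2(y) + (x) = x + 2y   [differs from 2x + y: not invariant]
(B) (x - y)^2  ->  ((y) - (x))^2 = x^2 - 2xy + y^2   [equals (x - y)^2: invariant]
(C) x^2 - y^2  ->  (y)^2 - (x)^2 = -x^2 + y^2   [differs from x^2 - y^2: not invariant]
(D) x - y  ->  (y) - (x) = -x + y   [differs from x - y: not invariant]

Only option (B), (x - y)^2, is unchanged by the transformation.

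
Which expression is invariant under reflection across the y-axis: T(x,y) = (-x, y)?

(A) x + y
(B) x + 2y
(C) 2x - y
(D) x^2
D

The map is reflection across the y-axis: T(x,y) = (-x, y).
Substitute the transformed coordinates into each option and compare with the original:
(A) x + y  ->  (-x) + (y) = -x + y   [differs from x + y: not invariant]
(B) x + 2y  ->  (-x) + 2(y) = -x + 2y   [differs from x + 2y: not invariant]
(C) 2x - y  ->  2(-x) - (y) = -2x - y   [differs from 2x - y: not invariant]
(D) x^2  ->  (-x)^2 = x^2   [equals x^2: invariant]

Only option (D), x^2, is unchanged by the transformation.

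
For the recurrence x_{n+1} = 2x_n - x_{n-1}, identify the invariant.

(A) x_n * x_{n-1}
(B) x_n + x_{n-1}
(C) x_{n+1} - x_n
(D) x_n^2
C

For the recurrence x_{n+1} = 2x_n - x_{n-1}:

If x_{n+1} = 2x_n - x_{n-1}, then:
x_{n+1} - x_n = x_n - x_{n-1}
The first difference is constant throughout the sequence.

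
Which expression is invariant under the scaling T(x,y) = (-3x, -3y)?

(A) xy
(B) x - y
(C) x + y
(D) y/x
D

Under the uniform scaling T(x,y) = (-3x, -3y):
Substitute the transformed coordinates into each option and compare with the original:
(A) xy  ->  (-3x)(-3y) = 9xy   [differs from xy: not invariant]
(B) x - y  ->  (-3x) - (-3y) = -3x + 3y   [differs from x - y: not invariant]
(C) x + y  ->  (-3x) + (-3y) = -3x - 3y   [differs from x + y: not invariant]
(D) y/x  ->  (-3y)/(-3x) = y/x   [equals y/x: invariant]

Only option (D), y/x, is unchanged by the transformation.
The common factor -3 cancels in a ratio of coordinates, while sums, products and sums of squares pick up factors of -3 or 9.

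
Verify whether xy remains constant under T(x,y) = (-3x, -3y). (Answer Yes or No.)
No

Substitute T(x,y) = (-3x, -3y) into the expression and compare with the original.

Original: xy
After applying T: (-3x)(-3y) = 9xy

This differs from the original xy (difference: 8xy), so the expression is NOT invariant.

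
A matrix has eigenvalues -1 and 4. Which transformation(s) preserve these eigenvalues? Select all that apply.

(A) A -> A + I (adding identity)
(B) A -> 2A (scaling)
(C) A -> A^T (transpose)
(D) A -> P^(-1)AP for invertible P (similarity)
C and D

Eigenvalues are preserved by:
1. Similarity transformations: A -> P^(-1)AP (same characteristic polynomial)
2. Transpose: A^T has the same eigenvalues as A

Eigenvalues are NOT preserved by:
- Adding identity: eigenvalues become -1+1, 4+1
- Scaling: eigenvalues become -2, 8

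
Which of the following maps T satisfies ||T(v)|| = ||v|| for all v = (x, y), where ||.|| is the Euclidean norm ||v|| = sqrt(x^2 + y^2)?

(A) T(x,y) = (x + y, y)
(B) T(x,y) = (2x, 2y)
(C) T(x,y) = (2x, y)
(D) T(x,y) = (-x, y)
D

A transformation preserves a norm if ||T(v)|| = ||v|| for every v; a single vector where the norm changes rules an option out.

(A) T(x,y) = (x + y, y): v = (0, 1) has norm sqrt((0)^2 + (1)^2) = 1, but T(v) = (1, 1) has norm sqrt(2) -- not preserved.
(B) T(x,y) = (2x, 2y): v = (1, 0) has norm sqrt((1)^2 + (0)^2) = 1, but T(v) = (2, 0) has norm 2 -- not preserved.
(C) T(x,y) = (2x, y): v = (1, 0) has norm sqrt((1)^2 + (0)^2) = 1, but T(v) = (2, 0) has norm 2 -- not preserved.
(D) T(x,y) = (-x, y): preserves the norm -- it is an orthogonal map (a rotation/reflection), and (-x)^2 + (y)^2 simplifies to x^2 + y^2.

Therefore the answer is (D).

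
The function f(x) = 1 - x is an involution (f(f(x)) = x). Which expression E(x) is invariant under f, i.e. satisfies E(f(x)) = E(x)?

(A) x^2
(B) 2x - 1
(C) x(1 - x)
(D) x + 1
C

Replace x by f(x) = 1 - x in each option and simplify. As a quick numerical cross-check, also compare E(4) with E(f(4)) = E(-3).

(A) x^2  ->  (1 - x)^2 = (x - 1)^2; check: E(4) = 16 but E(-3) = 9.   [not invariant]
(B) 2x - 1  ->  2(1 - x) - 1 = 1 - 2x; check: E(4) = 7 but E(-3) = -7.   [not invariant]
(C) x(1 - x)  ->  (1 - x)(1 - (1 - x)), which simplifies back to x(1 - x); check: E(4) = -12, E(-3) = -12.   [invariant]
(D) x + 1  ->  (1 - x) + 1 = 2 - x; check: E(4) = 5 but E(-3) = -2.   [not invariant]

Only (C) is unchanged. E is symmetric under swapping x with f(x) = 1 - x, which is exactly what an involution does.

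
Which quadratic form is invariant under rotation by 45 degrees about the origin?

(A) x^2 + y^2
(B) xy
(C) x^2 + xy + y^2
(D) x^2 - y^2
A

Rotation by 45 degrees sends (x, y) to (sqrt(2)x/2 - sqrt(2)y/2, sqrt(2)x/2 + sqrt(2)y/2).
Substitute the transformed coordinates into each option and compare with the original:
(A) x^2 + y^2  ->  (sqrt(2)x/2 - sqrt(2)y/2)^2 + (sqrt(2)x/2 + sqrt(2)y/2)^2 = x^2 + y^2   [equals x^2 + y^2: invariant]
(B) xy  ->  (sqrt(2)x/2 - sqrt(2)y/2)(sqrt(2)x/2 + sqrt(2)y/2) = x^2/2 - y^2/2   [differs from xy: not invariant]
(C) x^2 + xy + y^2  ->  (sqrt(2)x/2 - sqrt(2)y/2)^2 + (sqrt(2)x/2 - sqrt(2)y/2)(sqrt(2)x/2 + sqrt(2)y/2) + (sqrt(2)x/2 + sqrt(2)y/2)^2 = 3x^2/2 + y^2/2   [differs from x^2 + xy + y^2: not invariant]
(D) x^2 - y^2  ->  (sqrt(2)x/2 - sqrt(2)y/2)^2 - (sqrt(2)x/2 + sqrt(2)y/2)^2 = -2xy   [differs from x^2 - y^2: not invariant]

Only option (A), x^2 + y^2, is unchanged by the transformation.
x^2 + y^2 is the squared distance from the origin, which rotations preserve.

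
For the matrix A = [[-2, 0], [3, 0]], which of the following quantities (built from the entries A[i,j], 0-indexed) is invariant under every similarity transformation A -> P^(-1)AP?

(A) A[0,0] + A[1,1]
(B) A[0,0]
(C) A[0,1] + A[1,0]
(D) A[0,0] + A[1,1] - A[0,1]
A

A[0,0] + A[1,1] is the trace of A. By the cyclic property of the trace, tr(P^(-1)AP) = tr(APP^(-1)) = tr(A), so it is the same for every matrix similar to A.

The other combinations are not similarity invariants. For example, take P = [[1, 1], [0, 1]] (det P = 1), so P^(-1) = [[1, -1], [0, 1]] and
B = P^(-1)AP = [[-5, -5], [3, 3]].
Evaluating each option on A and on B:
(A) A[0,0] + A[1,1]: -2 for A, -2 for B -> unchanged
(B) A[0,0]: -2 for A, -5 for B -> changes
(C) A[0,1] + A[1,0]: 3 for A, -2 for B -> changes
(D) A[0,0] + A[1,1] - A[0,1]: -2 for A, 3 for B -> changes

Only (A) A[0,0] + A[1,1] = -2 survives (and it does so for every P, not just this one), so it is the invariant.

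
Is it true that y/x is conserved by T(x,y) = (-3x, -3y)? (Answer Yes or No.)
Yes

Substitute T(x,y) = (-3x, -3y) into the expression and compare with the original.

Original: y/x
After applying T: (-3y)/(-3x) = y/x

This is identical to the original y/x, so the expression is invariant.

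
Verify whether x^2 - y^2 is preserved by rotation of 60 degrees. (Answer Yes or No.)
No

Applying rotation by 60 degrees: x' = x*cos(60 degrees) - y*sin(60 degrees) = x/2 - sqrt(3)y/2, y' = x*sin(60 degrees) + y*cos(60 degrees) = sqrt(3)x/2 + y/2

Substituting into x^2 - y^2:
(x/2 - sqrt(3)y/2)^2 - (sqrt(3)x/2 + y/2)^2
= -x^2/2 - sqrt(3)xy + y^2/2

This differs from the original expression x^2 - y^2, so it is NOT invariant.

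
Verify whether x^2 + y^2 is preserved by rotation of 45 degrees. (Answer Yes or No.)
Yes

Applying rotation by 45 degrees: x' = x*cos(45 degrees) - y*sin(45 degrees) = sqrt(2)x/2 - sqrt(2)y/2, y' = x*sin(45 degrees) + y*cos(45 degrees) = sqrt(2)x/2 + sqrt(2)y/2

Substituting into x^2 + y^2:
(sqrt(2)x/2 - sqrt(2)y/2)^2 + (sqrt(2)x/2 + sqrt(2)y/2)^2
= x^2 + y^2

This equals the original expression x^2 + y^2, so it IS invariant.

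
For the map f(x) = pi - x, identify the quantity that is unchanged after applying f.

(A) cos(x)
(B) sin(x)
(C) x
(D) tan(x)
B

For f(x) = pi - x:
sin(pi - x) = sin(x), so sine is invariant under this transformation.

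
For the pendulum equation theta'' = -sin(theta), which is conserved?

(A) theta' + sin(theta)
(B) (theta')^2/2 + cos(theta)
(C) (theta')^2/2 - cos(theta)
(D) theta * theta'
C

A first integral I satisfies dI/dt = 0 along every solution. Differentiate each option and use the equation of motion:
(A) d/dt[theta' + sin(theta)] = theta'' + cos(theta) theta' = -sin(theta) + theta' cos(theta), not identically 0
(B) d/dt[(theta')^2/2 + cos(theta)] = theta' theta'' - sin(theta) theta' = -2 theta' sin(theta), not identically 0
(C) d/dt[(theta')^2/2 - cos(theta)] = theta' theta'' + sin(theta) theta' = theta'(-sin(theta)) + theta' sin(theta) = 0
(D) d/dt[theta * theta'] = (theta')^2 + theta theta'' = (theta')^2 - theta sin(theta), not identically 0

Only (C) has zero time-derivative. This is the total energy: kinetic (theta')^2/2 plus potential -cos(theta).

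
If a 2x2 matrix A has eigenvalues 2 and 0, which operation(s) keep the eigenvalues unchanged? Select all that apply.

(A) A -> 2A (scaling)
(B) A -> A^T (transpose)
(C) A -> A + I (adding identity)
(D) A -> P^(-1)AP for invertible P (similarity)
B and D

Eigenvalues are preserved by:
1. Similarity transformations: A -> P^(-1)AP (same characteristic polynomial)
2. Transpose: A^T has the same eigenvalues as A

Eigenvalues are NOT preserved by:
- Adding identity: eigenvalues become 2+1, 0+1
- Scaling: eigenvalues become 4, 0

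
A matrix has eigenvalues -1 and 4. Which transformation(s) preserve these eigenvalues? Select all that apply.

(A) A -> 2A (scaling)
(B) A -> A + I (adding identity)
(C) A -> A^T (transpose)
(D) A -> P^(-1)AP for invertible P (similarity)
C and D

Eigenvalues are preserved by:
1. Similarity transformations: A -> P^(-1)AP (same characteristic polynomial)
2. Transpose: A^T has the same eigenvalues as A

Eigenvalues are NOT preserved by:
- Adding identity: eigenvalues become -1+1, 4+1
- Scaling: eigenvalues become -2, 8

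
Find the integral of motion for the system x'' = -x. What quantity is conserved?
E = (x')^2 + x^2

Multiply the equation by x':
x' * x'' = -x * x'
The left side is d/dt[(x')^2/2] and the right side is d/dt[-x^2/2], so
d/dt[(x')^2/2 + x^2/2] = 0, i.e. (x')^2/2 + x^2/2 = constant.
Multiplying by 2, the integral of motion is E = (x')^2 + x^2.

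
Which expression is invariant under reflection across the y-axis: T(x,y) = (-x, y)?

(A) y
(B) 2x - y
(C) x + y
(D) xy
A

The map is reflection across the y-axis: T(x,y) = (-x, y).
Substitute the transformed coordinates into each option and compare with the original:
(A) y  ->  (y) = y   [equals y: invariant]
(B) 2x - y  ->  2(-x) - (y) = -2x - y   [differs from 2x - y: not invariant]
(C) x + y  ->  (-x) + (y) = -x + y   [differs from x + y: not invariant]
(D) xy  ->  (-x)(y) = -xy   [differs from xy: not invariant]

Only option (A), y, is unchanged by the transformation.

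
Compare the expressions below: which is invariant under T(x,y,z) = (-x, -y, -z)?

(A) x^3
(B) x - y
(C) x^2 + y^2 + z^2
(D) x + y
C

Apply T(x,y,z) = (-x, -y, -z) to each option, i.e. replace (x, y, z) by the transformed coordinates.
Substitute the transformed coordinates into each option and compare with the original:
(A) x^3  ->  (-x)^3 = -x^3   [differs from x^3: not invariant]
(B) x - y  ->  (-x) - (-y) = -x + y   [differs from x - y: not invariant]
(C) x^2 + y^2 + z^2  ->  (-x)^2 + (-y)^2 + (-z)^2 = x^2 + y^2 + z^2   [equals x^2 + y^2 + z^2: invariant]
(D) x + y  ->  (-x) + (-y) = -x - y   [differs from x + y: not invariant]

Only option (C), x^2 + y^2 + z^2, is unchanged by the transformation.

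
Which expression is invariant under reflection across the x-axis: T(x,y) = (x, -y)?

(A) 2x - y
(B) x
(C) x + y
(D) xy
B

The map is reflection across the x-axis: T(x,y) = (x, -y).
Substitute the transformed coordinates into each option and compare with the original:
(A) 2x - y  ->  2(x) - (-y) = 2x + y   [differs from 2x - y: not invariant]
(B) x  ->  (x) = x   [equals x: invariant]
(C) x + y  ->  (x) + (-y) = x - y   [differs from x + y: not invariant]
(D) xy  ->  (x)(-y) = -xy   [differs from xy: not invariant]

Only option (B), x, is unchanged by the transformation.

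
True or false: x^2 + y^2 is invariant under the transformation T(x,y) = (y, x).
True

Substitute T(x,y) = (y, x) into the expression and compare with the original.

Original: x^2 + y^2
After applying T: (y)^2 + (x)^2 = x^2 + y^2

This is identical to the original x^2 + y^2, so the expression is invariant.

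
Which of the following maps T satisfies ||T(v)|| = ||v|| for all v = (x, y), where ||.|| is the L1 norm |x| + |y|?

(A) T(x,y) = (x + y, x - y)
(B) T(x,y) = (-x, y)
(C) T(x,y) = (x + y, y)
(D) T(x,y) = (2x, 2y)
B

A transformation preserves a norm if ||T(v)|| = ||v|| for every v; a single vector where the norm changes rules an option out.

(A) T(x,y) = (x + y, x - y): v = (1, 0) has norm |1| + |0| = 1, but T(v) = (1, 1) has norm 2 -- not preserved.
(B) T(x,y) = (-x, y): preserves the norm -- it only permutes the coordinates and/or flips signs, which leaves |x| + |y| unchanged.
(C) T(x,y) = (x + y, y): v = (0, 1) has norm |0| + |1| = 1, but T(v) = (1, 1) has norm 2 -- not preserved.
(D) T(x,y) = (2x, 2y): v = (1, 0) has norm |1| + |0| = 1, but T(v) = (2, 0) has norm 2 -- not preserved.

Therefore the answer is (B).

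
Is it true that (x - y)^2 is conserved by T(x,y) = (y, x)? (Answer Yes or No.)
Yes

Substitute T(x,y) = (y, x) into the expression and compare with the original.

Original: (x - y)^2
After applying T: ((y) - (x))^2 = x^2 - 2xy + y^2

This is identical to the original (x - y)^2, so the expression is invariant.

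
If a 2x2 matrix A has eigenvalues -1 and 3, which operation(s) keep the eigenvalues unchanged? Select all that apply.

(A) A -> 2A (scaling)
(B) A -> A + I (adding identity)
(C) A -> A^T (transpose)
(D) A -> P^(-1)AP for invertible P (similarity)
C and D

Eigenvalues are preserved by:
1. Similarity transformations: A -> P^(-1)AP (same characteristic polynomial)
2. Transpose: A^T has the same eigenvalues as A

Eigenvalues are NOT preserved by:
- Adding identity: eigenvalues become -1+1, 3+1
- Scaling: eigenvalues become -2, 6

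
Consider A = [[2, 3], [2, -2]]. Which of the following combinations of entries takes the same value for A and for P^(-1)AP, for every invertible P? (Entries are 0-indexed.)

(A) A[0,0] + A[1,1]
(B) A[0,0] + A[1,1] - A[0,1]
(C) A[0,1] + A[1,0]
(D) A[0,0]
A

A[0,0] + A[1,1] is the trace of A. By the cyclic property of the trace, tr(P^(-1)AP) = tr(APP^(-1)) = tr(A), so it is the same for every matrix similar to A.

The other combinations are not similarity invariants. For example, take P = [[2, 1], [1, 1]] (det P = 1), so P^(-1) = [[1, -1], [-1, 2]] and
B = P^(-1)AP = [[5, 5], [-3, -5]].
Evaluating each option on A and on B:
(A) A[0,0] + A[1,1]: 0 for A, 0 for B -> unchanged
(B) A[0,0] + A[1,1] - A[0,1]: -3 for A, -5 for B -> changes
(C) A[0,1] + A[1,0]: 5 for A, 2 for B -> changes
(D) A[0,0]: 2 for A, 5 for B -> changes

Only (A) A[0,0] + A[1,1] = 0 survives (and it does so for every P, not just this one), so it is the invariant.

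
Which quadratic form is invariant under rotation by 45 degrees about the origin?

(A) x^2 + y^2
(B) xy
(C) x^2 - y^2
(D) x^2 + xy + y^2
A

Rotation by 45 degrees sends (x, y) to (sqrt(2)x/2 - sqrt(2)y/2, sqrt(2)x/2 + sqrt(2)y/2).
Substitute the transformed coordinates into each option and compare with the original:
(A) x^2 + y^2  ->  (sqrt(2)x/2 - sqrt(2)y/2)^2 + (sqrt(2)x/2 + sqrt(2)y/2)^2 = x^2 + y^2   [equals x^2 + y^2: invariant]
(B) xy  ->  (sqrt(2)x/2 - sqrt(2)y/2)(sqrt(2)x/2 + sqrt(2)y/2) = x^2/2 - y^2/2   [differs from xy: not invariant]
(C) x^2 - y^2  ->  (sqrt(2)x/2 - sqrt(2)y/2)^2 - (sqrt(2)x/2 + sqrt(2)y/2)^2 = -2xy   [differs from x^2 - y^2: not invariant]
(D) x^2 + xy + y^2  ->  (sqrt(2)x/2 - sqrt(2)y/2)^2 + (sqrt(2)x/2 - sqrt(2)y/2)(sqrt(2)x/2 + sqrt(2)y/2) + (sqrt(2)x/2 + sqrt(2)y/2)^2 = 3x^2/2 + y^2/2   [differs from x^2 + xy + y^2: not invariant]

Only option (A), x^2 + y^2, is unchanged by the transformation.
x^2 + y^2 is the squared distance from the origin, which rotations preserve.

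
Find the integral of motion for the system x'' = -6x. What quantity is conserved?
E = (x')^2 + 6x^2

Multiply the equation by x':
x' * x'' = -6x * x'
The left side is d/dt[(x')^2/2] and the right side is d/dt[-6x^2/2], so
d/dt[(x')^2/2 + 6x^2/2] = 0, i.e. (x')^2/2 + 6x^2/2 = constant.
Multiplying by 2, the integral of motion is E = (x')^2 + 6x^2.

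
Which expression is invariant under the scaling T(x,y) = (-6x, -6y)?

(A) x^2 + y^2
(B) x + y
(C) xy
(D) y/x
D

Under the uniform scaling T(x,y) = (-6x, -6y):
Substitute the transformed coordinates into each option and compare with the original:
(A) x^2 + y^2  ->  (-6x)^2 + (-6y)^2 = 36x^2 + 36y^2   [differs from x^2 + y^2: not invariant]
(B) x + y  ->  (-6x) + (-6y) = -6x - 6y   [differs from x + y: not invariant]
(C) xy  ->  (-6x)(-6y) = 36xy   [differs from xy: not invariant]
(D) y/x  ->  (-6y)/(-6x) = y/x   [equals y/x: invariant]

Only option (D), y/x, is unchanged by the transformation.
The common factor -6 cancels in a ratio of coordinates, while sums, products and sums of squares pick up factors of -6 or 36.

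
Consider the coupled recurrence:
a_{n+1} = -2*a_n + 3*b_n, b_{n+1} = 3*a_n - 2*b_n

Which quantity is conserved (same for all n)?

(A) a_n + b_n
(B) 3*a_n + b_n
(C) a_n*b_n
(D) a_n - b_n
A

Replace a_n by a_{n+1} = -2*a_n + 3*b_n and b_n by b_{n+1} = 3*a_n - 2*b_n in each option and simplify:
(A) a_n + b_n  ->  (-2*a_n + 3*b_n) + (3*a_n - 2*b_n) = a_n + b_n   [conserved]
(B) 3*a_n + b_n  ->  3*(-2*a_n + 3*b_n) + (3*a_n - 2*b_n) = -3*a_n + 7*b_n   [not conserved]
(C) a_n*b_n  ->  (-2*a_n + 3*b_n)*(3*a_n - 2*b_n) = -6*a_n^2 + 13*a_n*b_n - 6*b_n^2   [not conserved]
(D) a_n - b_n  ->  (-2*a_n + 3*b_n) - (3*a_n - 2*b_n) = -5*a_n + 5*b_n   [not conserved]

Only (A) a_n + b_n returns to itself after one step, so it is the conserved quantity.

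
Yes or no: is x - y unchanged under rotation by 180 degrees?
No

Applying rotation by 180 degrees: x' = x*cos(180 degrees) - y*sin(180 degrees) = -x, y' = x*sin(180 degrees) + y*cos(180 degrees) = -y

Substituting into x - y:
(-x) - (-y)
= -x + y

This differs from the original expression x - y, so it is NOT invariant.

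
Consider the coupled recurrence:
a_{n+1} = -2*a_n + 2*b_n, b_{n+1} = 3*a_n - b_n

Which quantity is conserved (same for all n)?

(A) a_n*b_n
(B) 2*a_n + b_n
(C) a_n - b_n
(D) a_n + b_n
D

Replace a_n by a_{n+1} = -2*a_n + 2*b_n and b_n by b_{n+1} = 3*a_n - b_n in each option and simplify:
(A) a_n*b_n  ->  (-2*a_n + 2*b_n)*(3*a_n - b_n) = -6*a_n^2 + 8*a_n*b_n - 2*b_n^2   [not conserved]
(B) 2*a_n + b_n  ->  2*(-2*a_n + 2*b_n) + (3*a_n - b_n) = -a_n + 3*b_n   [not conserved]
(C) a_n - b_n  ->  (-2*a_n + 2*b_n) - (3*a_n - b_n) = -5*a_n + 3*b_n   [not conserved]
(D) a_n + b_n  ->  (-2*a_n + 2*b_n) + (3*a_n - b_n) = a_n + b_n   [conserved]

Only (D) a_n + b_n returns to itself after one step, so it is the conserved quantity.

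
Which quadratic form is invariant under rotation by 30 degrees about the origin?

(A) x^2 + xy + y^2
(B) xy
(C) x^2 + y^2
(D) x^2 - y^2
C

Rotation by 30 degrees sends (x, y) to (sqrt(3)x/2 - y/2, x/2 + sqrt(3)y/2).
Substitute the transformed coordinates into each option and compare with the original:
(A) x^2 + xy + y^2  ->  (sqrt(3)x/2 - y/2)^2 + (sqrt(3)x/2 - y/2)(x/2 + sqrt(3)y/2) + (x/2 + sqrt(3)y/2)^2 = sqrt(3)x^2/4 + x^2 + xy/2 - sqrt(3)y^2/4 + y^2   [differs from x^2 + xy + y^2: not invariant]
(B) xy  ->  (sqrt(3)x/2 - y/2)(x/2 + sqrt(3)y/2) = sqrt(3)x^2/4 + xy/2 - sqrt(3)y^2/4   [differs from xy: not invariant]
(C) x^2 + y^2  ->  (sqrt(3)x/2 - y/2)^2 + (x/2 + sqrt(3)y/2)^2 = x^2 + y^2   [equals x^2 + y^2: invariant]
(D) x^2 - y^2  ->  (sqrt(3)x/2 - y/2)^2 - (x/2 + sqrt(3)y/2)^2 = x^2/2 - sqrt(3)xy - y^2/2   [differs from x^2 - y^2: not invariant]

Only option (C), x^2 + y^2, is unchanged by the transformation.
x^2 + y^2 is the squared distance from the origin, which rotations preserve.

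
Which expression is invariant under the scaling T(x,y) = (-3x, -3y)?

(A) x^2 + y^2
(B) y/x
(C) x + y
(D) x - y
B

Under the uniform scaling T(x,y) = (-3x, -3y):
Substitute the transformed coordinates into each option and compare with the original:
(A) x^2 + y^2  ->  (-3x)^2 + (-3y)^2 = 9x^2 + 9y^2   [differs from x^2 + y^2: not invariant]
(B) y/x  ->  (-3y)/(-3x) = y/x   [equals y/x: invariant]
(C) x + y  ->  (-3x) + (-3y) = -3x - 3y   [differs from x + y: not invariant]
(D) x - y  ->  (-3x) - (-3y) = -3x + 3y   [differs from x - y: not invariant]

Only option (B), y/x, is unchanged by the transformation.
The common factor -3 cancels in a ratio of coordinates, while sums, products and sums of squares pick up factors of -3 or 9.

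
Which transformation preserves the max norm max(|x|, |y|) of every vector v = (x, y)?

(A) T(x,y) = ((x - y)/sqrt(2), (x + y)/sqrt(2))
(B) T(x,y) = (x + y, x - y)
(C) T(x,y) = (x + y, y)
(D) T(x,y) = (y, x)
D

A transformation preserves a norm if ||T(v)|| = ||v|| for every v; a single vector where the norm changes rules an option out.

(A) T(x,y) = ((x - y)/sqrt(2), (x + y)/sqrt(2)): v = (1, 0) has norm max(|1|, |0|) = 1, but T(v) = (sqrt(2)/2, sqrt(2)/2) has norm sqrt(2)/2 -- not preserved.
(B) T(x,y) = (x + y, x - y): v = (1, 1) has norm max(|1|, |1|) = 1, but T(v) = (2, 0) has norm 2 -- not preserved.
(C) T(x,y) = (x + y, y): v = (1, 1) has norm max(|1|, |1|) = 1, but T(v) = (2, 1) has norm 2 -- not preserved.
(D) T(x,y) = (y, x): preserves the norm -- it only permutes the coordinates and/or flips signs, which leaves max(|x|, |y|) unchanged.

Therefore the answer is (D).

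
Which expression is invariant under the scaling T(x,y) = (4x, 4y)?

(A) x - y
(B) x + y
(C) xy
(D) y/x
D

Under the uniform scaling T(x,y) = (4x, 4y):
Substitute the transformed coordinates into each option and compare with the original:
(A) x - y  ->  (4x) - (4y) = 4x - 4y   [differs from x - y: not invariant]
(B) x + y  ->  (4x) + (4y) = 4x + 4y   [differs from x + y: not invariant]
(C) xy  ->  (4x)(4y) = 16xy   [differs from xy: not invariant]
(D) y/x  ->  (4y)/(4x) = y/x   [equals y/x: invariant]

Only option (D), y/x, is unchanged by the transformation.
The common factor 4 cancels in a ratio of coordinates, while sums, products and sums of squares pick up factors of 4 or 16.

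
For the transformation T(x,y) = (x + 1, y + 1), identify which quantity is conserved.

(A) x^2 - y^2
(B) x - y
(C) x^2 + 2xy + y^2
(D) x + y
B

An expression E(x,y) is invariant under T if E(T(x,y)) = E(x,y). Here T(x,y) = (x + 1, y + 1).
Substitute the transformed coordinates into each option and compare with the original:
(A) x^2 - y^2  ->  (x + 1)^2 - (y + 1)^2 = x^2 + 2x - y^2 - 2y   [differs from x^2 - y^2: not invariant]
(B) x - y  ->  (x + 1) - (y + 1) = x - y   [equals x - y: invariant]
(C) x^2 + 2xy + y^2  ->  (x + 1)^2 + 2(x + 1)(y + 1) + (y + 1)^2 = x^2 + 2xy + 4x + y^2 + 4y + 4   [differs from x^2 + 2xy + y^2: not invariant]
(D) x + y  ->  (x + 1) + (y + 1) = x + y + 2   [differs from x + y: not invariant]

Only option (B), x - y, is unchanged by the transformation.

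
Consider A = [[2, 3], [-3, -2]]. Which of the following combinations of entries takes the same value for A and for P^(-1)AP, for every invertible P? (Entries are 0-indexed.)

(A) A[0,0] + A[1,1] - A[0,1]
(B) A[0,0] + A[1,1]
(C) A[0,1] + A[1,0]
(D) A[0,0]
B

A[0,0] + A[1,1] is the trace of A. By the cyclic property of the trace, tr(P^(-1)AP) = tr(APP^(-1)) = tr(A), so it is the same for every matrix similar to A.

The other combinations are not similarity invariants. For example, take P = [[1, 2], [0, 1]] (det P = 1), so P^(-1) = [[1, -2], [0, 1]] and
B = P^(-1)AP = [[8, 23], [-3, -8]].
Evaluating each option on A and on B:
(A) A[0,0] + A[1,1] - A[0,1]: -3 for A, -23 for B -> changes
(B) A[0,0] + A[1,1]: 0 for A, 0 for B -> unchanged
(C) A[0,1] + A[1,0]: 0 for A, 20 for B -> changes
(D) A[0,0]: 2 for A, 8 for B -> changes

Only (B) A[0,0] + A[1,1] = 0 survives (and it does so for every P, not just this one), so it is the invariant.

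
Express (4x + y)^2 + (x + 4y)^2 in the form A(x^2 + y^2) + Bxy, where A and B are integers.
17(x^2 + y^2) + 16xy

Expanding: (4x + y)^2 = 16x^2 + 8xy + y^2
(x + 4y)^2 = x^2 + 8xy + 16y^2
Sum = (16+1)(x^2+y^2) + 16xy = 17(x^2 + y^2) + 16xy
This is symmetric in x and y.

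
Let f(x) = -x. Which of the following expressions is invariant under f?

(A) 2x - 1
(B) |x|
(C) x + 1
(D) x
B

For f(x) = -x:
Applying f replaces x by -x. Since |-x| = |x|, the absolute value is unchanged by f, whereas x -> -x, 2x - 1 -> -2x - 1 and x + 1 -> -x + 1 all change.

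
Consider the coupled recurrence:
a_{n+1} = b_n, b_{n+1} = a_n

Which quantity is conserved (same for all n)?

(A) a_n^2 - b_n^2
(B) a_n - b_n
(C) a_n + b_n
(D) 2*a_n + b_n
C

Replace a_n by a_{n+1} = b_n and b_n by b_{n+1} = a_n in each option and simplify:
(A) a_n^2 - b_n^2  ->  (b_n)^2 - (a_n)^2 = -a_n^2 + b_n^2   [not conserved]
(B) a_n - b_n  ->  (b_n) - (a_n) = -a_n + b_n   [not conserved]
(C) a_n + b_n  ->  (b_n) + (a_n) = a_n + b_n   [conserved]
(D) 2*a_n + b_n  ->  2*(b_n) + (a_n) = a_n + 2*b_n   [not conserved]

Only (C) a_n + b_n returns to itself after one step, so it is the conserved quantity.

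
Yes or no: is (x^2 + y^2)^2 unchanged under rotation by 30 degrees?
Yes

Applying rotation by 30 degrees: x' = x*cos(30 degrees) - y*sin(30 degrees) = sqrt(3)x/2 - y/2, y' = x*sin(30 degrees) + y*cos(30 degrees) = x/2 + sqrt(3)y/2

Substituting into (x^2 + y^2)^2:
((sqrt(3)x/2 - y/2)^2 + (x/2 + sqrt(3)y/2)^2)^2
= x^4 + 2x^2y^2 + y^4 = (x^2 + y^2)^2

This equals the original expression (x^2 + y^2)^2, so it IS invariant.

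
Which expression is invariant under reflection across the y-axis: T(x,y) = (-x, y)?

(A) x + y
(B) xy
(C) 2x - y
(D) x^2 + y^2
D

The map is reflection across the y-axis: T(x,y) = (-x, y).
Substitute the transformed coordinates into each option and compare with the original:
(A) x + y  ->  (-x) + (y) = -x + y   [differs from x + y: not invariant]
(B) xy  ->  (-x)(y) = -xy   [differs from xy: not invariant]
(C) 2x - y  ->  2(-x) - (y) = -2x - y   [differs from 2x - y: not invariant]
(D) x^2 + y^2  ->  (-x)^2 + (y)^2 = x^2 + y^2   [equals x^2 + y^2: invariant]

Only option (D), x^2 + y^2, is unchanged by the transformation.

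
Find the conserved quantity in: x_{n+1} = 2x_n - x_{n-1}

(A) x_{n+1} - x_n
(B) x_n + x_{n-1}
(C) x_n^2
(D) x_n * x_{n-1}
A

For the recurrence x_{n+1} = 2x_n - x_{n-1}:

If x_{n+1} = 2x_n - x_{n-1}, then:
x_{n+1} - x_n = x_n - x_{n-1}
The first difference is constant throughout the sequence.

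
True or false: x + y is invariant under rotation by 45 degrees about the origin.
False

Applying rotation by 45 degrees: x' = x*cos(45 degrees) - y*sin(45 degrees) = sqrt(2)x/2 - sqrt(2)y/2, y' = x*sin(45 degrees) + y*cos(45 degrees) = sqrt(2)x/2 + sqrt(2)y/2

Substituting into x + y:
(sqrt(2)x/2 - sqrt(2)y/2) + (sqrt(2)x/2 + sqrt(2)y/2)
= sqrt(2)x

This differs from the original expression x + y, so it is NOT invariant.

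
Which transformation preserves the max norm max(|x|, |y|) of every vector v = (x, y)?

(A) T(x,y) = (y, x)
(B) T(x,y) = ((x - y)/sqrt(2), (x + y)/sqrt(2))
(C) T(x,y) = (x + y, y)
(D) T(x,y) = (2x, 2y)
A

A transformation preserves a norm if ||T(v)|| = ||v|| for every v; a single vector where the norm changes rules an option out.

(A) T(x,y) = (y, x): preserves the norm -- it only permutes the coordinates and/or flips signs, which leaves max(|x|, |y|) unchanged.
(B) T(x,y) = ((x - y)/sqrt(2), (x + y)/sqrt(2)): v = (1, 0) has norm max(|1|, |0|) = 1, but T(v) = (sqrt(2)/2, sqrt(2)/2) has norm sqrt(2)/2 -- not preserved.
(C) T(x,y) = (x + y, y): v = (1, 1) has norm max(|1|, |1|) = 1, but T(v) = (2, 1) has norm 2 -- not preserved.
(D) T(x,y) = (2x, 2y): v = (1, 0) has norm max(|1|, |0|) = 1, but T(v) = (2, 0) has norm 2 -- not preserved.

Therefore the answer is (A).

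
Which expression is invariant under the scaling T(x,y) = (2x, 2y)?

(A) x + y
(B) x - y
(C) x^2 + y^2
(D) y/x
D

Under the uniform scaling T(x,y) = (2x, 2y):
Substitute the transformed coordinates into each option and compare with the original:
(A) x + y  ->  (2x) + (2y) = 2x + 2y   [differs from x + y: not invariant]
(B) x - y  ->  (2x) - (2y) = 2x - 2y   [differs from x - y: not invariant]
(C) x^2 + y^2  ->  (2x)^2 + (2y)^2 = 4x^2 + 4y^2   [differs from x^2 + y^2: not invariant]
(D) y/x  ->  (2y)/(2x) = y/x   [equals y/x: invariant]

Only option (D), y/x, is unchanged by the transformation.
The common factor 2 cancels in a ratio of coordinates, while sums, products and sums of squares pick up factors of 2 or 4.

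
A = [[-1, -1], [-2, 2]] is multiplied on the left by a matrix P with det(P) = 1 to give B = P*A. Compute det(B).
-4

By the multiplicative property of determinants, det(B) = det(P*A) = det(P) * det(A) = det(A),
so the determinant is invariant under multiplication by any determinant-1 matrix; we just need det(A).

det(A) = (-1)(2) - (-1)(-2) = -2 - 2 = -4

Therefore det(B) = 1 * (-4) = -4.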